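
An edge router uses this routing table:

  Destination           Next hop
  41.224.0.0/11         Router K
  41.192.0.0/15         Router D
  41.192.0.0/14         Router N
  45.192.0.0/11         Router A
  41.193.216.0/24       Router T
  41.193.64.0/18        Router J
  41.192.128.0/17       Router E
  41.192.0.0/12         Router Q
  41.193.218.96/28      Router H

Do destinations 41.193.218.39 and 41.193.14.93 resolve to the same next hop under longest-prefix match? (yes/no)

41.193.218.39: longest match 41.192.0.0/15 -> Router D
41.193.14.93: longest match 41.192.0.0/15 -> Router D

yes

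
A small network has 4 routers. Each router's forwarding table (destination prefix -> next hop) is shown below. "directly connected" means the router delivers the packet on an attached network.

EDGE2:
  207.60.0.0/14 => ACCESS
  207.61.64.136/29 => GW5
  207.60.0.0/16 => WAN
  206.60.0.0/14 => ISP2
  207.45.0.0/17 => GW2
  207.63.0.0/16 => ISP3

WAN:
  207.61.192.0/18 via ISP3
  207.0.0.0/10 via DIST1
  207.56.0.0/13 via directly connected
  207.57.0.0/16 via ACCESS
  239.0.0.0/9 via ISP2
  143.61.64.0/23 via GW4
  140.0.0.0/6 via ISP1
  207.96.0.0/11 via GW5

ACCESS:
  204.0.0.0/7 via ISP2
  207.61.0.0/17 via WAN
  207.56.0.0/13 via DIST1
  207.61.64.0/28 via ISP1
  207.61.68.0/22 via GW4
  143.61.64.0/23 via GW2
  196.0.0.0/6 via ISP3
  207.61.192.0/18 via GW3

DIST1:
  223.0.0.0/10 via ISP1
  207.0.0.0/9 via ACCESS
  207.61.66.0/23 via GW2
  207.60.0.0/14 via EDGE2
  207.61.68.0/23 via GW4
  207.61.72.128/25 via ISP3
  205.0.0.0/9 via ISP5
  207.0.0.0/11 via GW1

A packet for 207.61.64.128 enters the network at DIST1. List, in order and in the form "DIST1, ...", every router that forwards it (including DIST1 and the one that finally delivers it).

DIST1, EDGE2, ACCESS, WAN

At DIST1: longest match for 207.61.64.128 is 207.60.0.0/14 -> EDGE2
At EDGE2: longest match for 207.61.64.128 is 207.60.0.0/14 -> ACCESS
At ACCESS: longest match for 207.61.64.128 is 207.61.0.0/17 -> WAN
At WAN: longest match for 207.61.64.128 is 207.56.0.0/13 -> directly connected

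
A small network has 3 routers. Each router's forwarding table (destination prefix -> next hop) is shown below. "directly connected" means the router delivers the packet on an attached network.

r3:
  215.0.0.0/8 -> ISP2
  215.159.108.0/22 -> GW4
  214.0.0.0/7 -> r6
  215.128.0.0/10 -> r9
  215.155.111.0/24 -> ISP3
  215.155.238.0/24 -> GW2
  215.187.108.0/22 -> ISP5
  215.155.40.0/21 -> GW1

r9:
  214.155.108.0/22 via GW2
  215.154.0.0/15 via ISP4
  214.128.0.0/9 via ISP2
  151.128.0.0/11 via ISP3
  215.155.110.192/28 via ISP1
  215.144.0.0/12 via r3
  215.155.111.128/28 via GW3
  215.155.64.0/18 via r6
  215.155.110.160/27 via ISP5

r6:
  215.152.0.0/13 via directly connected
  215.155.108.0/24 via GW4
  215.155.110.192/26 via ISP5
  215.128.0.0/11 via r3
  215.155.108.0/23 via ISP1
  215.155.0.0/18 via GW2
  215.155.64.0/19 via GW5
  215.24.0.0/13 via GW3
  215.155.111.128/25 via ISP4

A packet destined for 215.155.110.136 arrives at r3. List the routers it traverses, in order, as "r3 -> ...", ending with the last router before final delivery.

At r3: longest match for 215.155.110.136 is 215.128.0.0/10 -> r9
At r9: longest match for 215.155.110.136 is 215.155.64.0/18 -> r6
At r6: longest match for 215.155.110.136 is 215.152.0.0/13 -> directly connected

r3 -> r9 -> r6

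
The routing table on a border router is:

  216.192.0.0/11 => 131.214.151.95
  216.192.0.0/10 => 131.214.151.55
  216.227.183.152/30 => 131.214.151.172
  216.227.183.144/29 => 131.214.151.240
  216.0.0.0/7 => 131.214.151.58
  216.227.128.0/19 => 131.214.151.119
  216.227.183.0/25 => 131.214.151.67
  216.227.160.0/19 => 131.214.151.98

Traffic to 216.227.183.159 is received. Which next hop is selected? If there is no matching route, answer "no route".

Routes whose prefix contains 216.227.183.159:
  216.0.0.0/7 (216.0.0.0 - 217.255.255.255) -> 131.214.151.58
  216.192.0.0/10 (216.192.0.0 - 216.255.255.255) -> 131.214.151.55
  216.227.160.0/19 (216.227.160.0 - 216.227.191.255) -> 131.214.151.98
More-specific entries that do NOT match:
  216.227.183.152/30 (216.227.183.152 - 216.227.183.155) does not contain 216.227.183.159
  216.227.183.144/29 (216.227.183.144 - 216.227.183.151) does not contain 216.227.183.159
  216.227.183.0/25 (216.227.183.0 - 216.227.183.127) does not contain 216.227.183.159
Longest matching prefix is /19 -> next hop 131.214.151.98.

131.214.151.98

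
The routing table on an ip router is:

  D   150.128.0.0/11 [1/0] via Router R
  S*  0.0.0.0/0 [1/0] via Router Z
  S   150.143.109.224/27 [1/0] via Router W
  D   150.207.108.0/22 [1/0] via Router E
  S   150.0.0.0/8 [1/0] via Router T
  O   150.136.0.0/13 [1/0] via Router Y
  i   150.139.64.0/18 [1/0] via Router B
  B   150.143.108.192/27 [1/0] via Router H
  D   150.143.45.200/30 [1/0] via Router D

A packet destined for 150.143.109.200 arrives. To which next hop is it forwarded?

Router Y

Routes whose prefix contains 150.143.109.200:
  0.0.0.0/0 (default, matches everything) -> Router Z
  150.0.0.0/8 (150.0.0.0 - 150.255.255.255) -> Router T
  150.128.0.0/11 (150.128.0.0 - 150.159.255.255) -> Router R
  150.136.0.0/13 (150.136.0.0 - 150.143.255.255) -> Router Y
More-specific entries that do NOT match:
  150.143.45.200/30 (150.143.45.200 - 150.143.45.203) does not contain 150.143.109.200
  150.143.109.224/27 (150.143.109.224 - 150.143.109.255) does not contain 150.143.109.200
  150.143.108.192/27 (150.143.108.192 - 150.143.108.223) does not contain 150.143.109.200
  150.207.108.0/22 (150.207.108.0 - 150.207.111.255) does not contain 150.143.109.200
  150.139.64.0/18 (150.139.64.0 - 150.139.127.255) does not contain 150.143.109.200
Longest matching prefix is /13 -> next hop Router Y.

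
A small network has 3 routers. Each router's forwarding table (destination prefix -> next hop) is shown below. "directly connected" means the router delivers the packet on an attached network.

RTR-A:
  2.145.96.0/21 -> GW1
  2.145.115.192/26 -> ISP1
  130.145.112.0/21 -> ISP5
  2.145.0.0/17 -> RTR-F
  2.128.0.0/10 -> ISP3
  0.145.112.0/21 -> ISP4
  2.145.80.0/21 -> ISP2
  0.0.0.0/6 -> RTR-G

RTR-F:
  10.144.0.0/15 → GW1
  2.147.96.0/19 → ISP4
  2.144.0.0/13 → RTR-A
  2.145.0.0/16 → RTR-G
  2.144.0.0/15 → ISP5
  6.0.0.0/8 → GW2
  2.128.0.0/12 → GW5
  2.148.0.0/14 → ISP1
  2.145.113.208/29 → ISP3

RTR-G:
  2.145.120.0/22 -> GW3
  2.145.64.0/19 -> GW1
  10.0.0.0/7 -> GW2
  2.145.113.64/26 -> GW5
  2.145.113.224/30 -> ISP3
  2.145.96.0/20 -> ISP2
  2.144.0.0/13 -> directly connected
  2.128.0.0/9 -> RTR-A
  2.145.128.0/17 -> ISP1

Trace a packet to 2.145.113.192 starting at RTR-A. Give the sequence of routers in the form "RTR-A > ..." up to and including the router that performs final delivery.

RTR-A > RTR-F > RTR-G

At RTR-A: longest match for 2.145.113.192 is 2.145.0.0/17 -> RTR-F
At RTR-F: longest match for 2.145.113.192 is 2.145.0.0/16 -> RTR-G
At RTR-G: longest match for 2.145.113.192 is 2.144.0.0/13 -> directly connected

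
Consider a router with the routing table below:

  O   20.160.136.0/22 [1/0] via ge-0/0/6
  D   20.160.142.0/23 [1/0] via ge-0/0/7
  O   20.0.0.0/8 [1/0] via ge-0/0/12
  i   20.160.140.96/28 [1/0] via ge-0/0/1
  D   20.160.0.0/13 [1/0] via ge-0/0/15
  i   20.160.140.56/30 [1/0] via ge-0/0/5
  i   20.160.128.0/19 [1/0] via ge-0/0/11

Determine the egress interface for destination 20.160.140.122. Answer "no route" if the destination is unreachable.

ge-0/0/11

Routes whose prefix contains 20.160.140.122:
  20.0.0.0/8 (20.0.0.0 - 20.255.255.255) -> ge-0/0/12
  20.160.0.0/13 (20.160.0.0 - 20.167.255.255) -> ge-0/0/15
  20.160.128.0/19 (20.160.128.0 - 20.160.159.255) -> ge-0/0/11
More-specific entries that do NOT match:
  20.160.140.56/30 (20.160.140.56 - 20.160.140.59) does not contain 20.160.140.122
  20.160.140.96/28 (20.160.140.96 - 20.160.140.111) does not contain 20.160.140.122
  20.160.142.0/23 (20.160.142.0 - 20.160.143.255) does not contain 20.160.140.122
  20.160.136.0/22 (20.160.136.0 - 20.160.139.255) does not contain 20.160.140.122
Longest matching prefix is /19 -> interface ge-0/0/11.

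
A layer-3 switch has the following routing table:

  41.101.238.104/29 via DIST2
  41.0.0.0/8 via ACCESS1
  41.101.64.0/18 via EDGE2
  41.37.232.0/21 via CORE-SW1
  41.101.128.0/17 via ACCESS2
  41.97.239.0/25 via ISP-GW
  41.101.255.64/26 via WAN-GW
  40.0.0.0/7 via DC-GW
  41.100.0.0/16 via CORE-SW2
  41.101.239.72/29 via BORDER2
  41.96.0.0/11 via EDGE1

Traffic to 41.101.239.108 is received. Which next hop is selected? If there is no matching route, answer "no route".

Routes whose prefix contains 41.101.239.108:
  40.0.0.0/7 (40.0.0.0 - 41.255.255.255) -> DC-GW
  41.0.0.0/8 (41.0.0.0 - 41.255.255.255) -> ACCESS1
  41.96.0.0/11 (41.96.0.0 - 41.127.255.255) -> EDGE1
  41.101.128.0/17 (41.101.128.0 - 41.101.255.255) -> ACCESS2
More-specific entries that do NOT match:
  41.101.238.104/29 (41.101.238.104 - 41.101.238.111) does not contain 41.101.239.108
  41.101.239.72/29 (41.101.239.72 - 41.101.239.79) does not contain 41.101.239.108
  41.101.255.64/26 (41.101.255.64 - 41.101.255.127) does not contain 41.101.239.108
  41.97.239.0/25 (41.97.239.0 - 41.97.239.127) does not contain 41.101.239.108
  41.37.232.0/21 (41.37.232.0 - 41.37.239.255) does not contain 41.101.239.108
  41.101.64.0/18 (41.101.64.0 - 41.101.127.255) does not contain 41.101.239.108
Longest matching prefix is /17 -> next hop ACCESS2.

ACCESS2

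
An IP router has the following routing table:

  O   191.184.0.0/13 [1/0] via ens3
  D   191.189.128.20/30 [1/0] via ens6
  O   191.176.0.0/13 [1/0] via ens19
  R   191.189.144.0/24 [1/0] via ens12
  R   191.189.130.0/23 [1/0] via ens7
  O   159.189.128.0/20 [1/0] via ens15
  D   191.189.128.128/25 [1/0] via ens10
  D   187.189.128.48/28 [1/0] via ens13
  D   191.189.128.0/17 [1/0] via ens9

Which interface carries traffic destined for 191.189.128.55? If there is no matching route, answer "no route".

Routes whose prefix contains 191.189.128.55:
  191.184.0.0/13 (191.184.0.0 - 191.191.255.255) -> ens3
  191.189.128.0/17 (191.189.128.0 - 191.189.255.255) -> ens9
More-specific entries that do NOT match:
  191.189.128.20/30 (191.189.128.20 - 191.189.128.23) does not contain 191.189.128.55
  187.189.128.48/28 (187.189.128.48 - 187.189.128.63) does not contain 191.189.128.55
  191.189.128.128/25 (191.189.128.128 - 191.189.128.255) does not contain 191.189.128.55
  191.189.144.0/24 (191.189.144.0 - 191.189.144.255) does not contain 191.189.128.55
  191.189.130.0/23 (191.189.130.0 - 191.189.131.255) does not contain 191.189.128.55
  159.189.128.0/20 (159.189.128.0 - 159.189.143.255) does not contain 191.189.128.55
Longest matching prefix is /17 -> interface ens9.

ens9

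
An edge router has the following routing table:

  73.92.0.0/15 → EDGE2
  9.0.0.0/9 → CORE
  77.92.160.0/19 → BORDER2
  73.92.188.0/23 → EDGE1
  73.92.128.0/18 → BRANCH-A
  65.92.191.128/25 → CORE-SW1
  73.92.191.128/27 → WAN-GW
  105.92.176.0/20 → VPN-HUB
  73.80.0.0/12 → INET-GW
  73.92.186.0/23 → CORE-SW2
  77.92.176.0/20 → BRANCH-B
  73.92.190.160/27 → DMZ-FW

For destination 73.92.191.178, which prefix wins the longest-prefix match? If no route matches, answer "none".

73.92.128.0/18

Entries matching 73.92.191.178:
  73.80.0.0/12 (73.80.0.0 - 73.95.255.255)
  73.92.0.0/15 (73.92.0.0 - 73.93.255.255)
  73.92.128.0/18 (73.92.128.0 - 73.92.191.255)
Most specific is 73.92.128.0/18.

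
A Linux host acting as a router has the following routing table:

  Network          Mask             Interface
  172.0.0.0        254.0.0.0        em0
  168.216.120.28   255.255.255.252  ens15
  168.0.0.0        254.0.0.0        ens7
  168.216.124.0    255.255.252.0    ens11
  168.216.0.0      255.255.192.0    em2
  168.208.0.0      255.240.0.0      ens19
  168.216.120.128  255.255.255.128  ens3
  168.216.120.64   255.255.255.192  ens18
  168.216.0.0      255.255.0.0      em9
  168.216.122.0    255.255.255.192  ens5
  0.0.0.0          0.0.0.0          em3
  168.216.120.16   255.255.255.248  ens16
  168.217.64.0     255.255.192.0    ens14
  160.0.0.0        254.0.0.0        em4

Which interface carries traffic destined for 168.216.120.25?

Routes whose prefix contains 168.216.120.25:
  0.0.0.0/0 (default, matches everything) -> em3
  168.0.0.0/7 (168.0.0.0 - 169.255.255.255) -> ens7
  168.208.0.0/12 (168.208.0.0 - 168.223.255.255) -> ens19
  168.216.0.0/16 (168.216.0.0 - 168.216.255.255) -> em9
More-specific entries that do NOT match:
  168.216.120.28/30 (168.216.120.28 - 168.216.120.31) does not contain 168.216.120.25
  168.216.120.16/29 (168.216.120.16 - 168.216.120.23) does not contain 168.216.120.25
  168.216.120.64/26 (168.216.120.64 - 168.216.120.127) does not contain 168.216.120.25
  168.216.122.0/26 (168.216.122.0 - 168.216.122.63) does not contain 168.216.120.25
  168.216.120.128/25 (168.216.120.128 - 168.216.120.255) does not contain 168.216.120.25
  168.216.124.0/22 (168.216.124.0 - 168.216.127.255) does not contain 168.216.120.25
  168.216.0.0/18 (168.216.0.0 - 168.216.63.255) does not contain 168.216.120.25
  168.217.64.0/18 (168.217.64.0 - 168.217.127.255) does not contain 168.216.120.25
Longest matching prefix is /16 -> interface em9.

em9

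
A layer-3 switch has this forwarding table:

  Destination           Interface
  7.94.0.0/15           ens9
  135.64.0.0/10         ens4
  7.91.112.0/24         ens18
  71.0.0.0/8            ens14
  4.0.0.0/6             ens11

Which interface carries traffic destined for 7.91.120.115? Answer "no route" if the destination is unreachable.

ens11

Routes whose prefix contains 7.91.120.115:
  4.0.0.0/6 (4.0.0.0 - 7.255.255.255) -> ens11
More-specific entries that do NOT match:
  7.91.112.0/24 (7.91.112.0 - 7.91.112.255) does not contain 7.91.120.115
  7.94.0.0/15 (7.94.0.0 - 7.95.255.255) does not contain 7.91.120.115
  135.64.0.0/10 (135.64.0.0 - 135.127.255.255) does not contain 7.91.120.115
  71.0.0.0/8 (71.0.0.0 - 71.255.255.255) does not contain 7.91.120.115
Longest matching prefix is /6 -> interface ens11.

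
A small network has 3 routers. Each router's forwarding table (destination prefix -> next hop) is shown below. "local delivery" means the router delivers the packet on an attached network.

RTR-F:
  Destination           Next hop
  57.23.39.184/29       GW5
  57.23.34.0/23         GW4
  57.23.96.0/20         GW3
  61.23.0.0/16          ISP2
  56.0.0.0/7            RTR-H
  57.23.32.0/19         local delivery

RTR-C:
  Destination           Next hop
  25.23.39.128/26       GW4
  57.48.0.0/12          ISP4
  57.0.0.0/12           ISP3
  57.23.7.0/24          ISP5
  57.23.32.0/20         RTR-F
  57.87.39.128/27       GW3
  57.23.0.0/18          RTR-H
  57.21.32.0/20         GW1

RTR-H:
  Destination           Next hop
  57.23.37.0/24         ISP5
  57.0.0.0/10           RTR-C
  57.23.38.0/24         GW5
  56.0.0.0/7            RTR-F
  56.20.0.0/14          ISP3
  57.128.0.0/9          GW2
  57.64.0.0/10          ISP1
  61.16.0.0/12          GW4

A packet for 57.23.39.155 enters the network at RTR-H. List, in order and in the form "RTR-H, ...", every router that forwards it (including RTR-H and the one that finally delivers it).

RTR-H, RTR-C, RTR-F

At RTR-H: longest match for 57.23.39.155 is 57.0.0.0/10 -> RTR-C
At RTR-C: longest match for 57.23.39.155 is 57.23.32.0/20 -> RTR-F
At RTR-F: longest match for 57.23.39.155 is 57.23.32.0/19 -> local delivery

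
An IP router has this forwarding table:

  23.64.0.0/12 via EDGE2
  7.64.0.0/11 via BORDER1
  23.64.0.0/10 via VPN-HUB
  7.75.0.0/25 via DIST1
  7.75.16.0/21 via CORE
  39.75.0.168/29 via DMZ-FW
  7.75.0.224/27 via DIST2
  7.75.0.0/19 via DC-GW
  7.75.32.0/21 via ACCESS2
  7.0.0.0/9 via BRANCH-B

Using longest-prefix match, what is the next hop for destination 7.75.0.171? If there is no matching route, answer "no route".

DC-GW

Routes whose prefix contains 7.75.0.171:
  7.0.0.0/9 (7.0.0.0 - 7.127.255.255) -> BRANCH-B
  7.64.0.0/11 (7.64.0.0 - 7.95.255.255) -> BORDER1
  7.75.0.0/19 (7.75.0.0 - 7.75.31.255) -> DC-GW
More-specific entries that do NOT match:
  39.75.0.168/29 (39.75.0.168 - 39.75.0.175) does not contain 7.75.0.171
  7.75.0.224/27 (7.75.0.224 - 7.75.0.255) does not contain 7.75.0.171
  7.75.0.0/25 (7.75.0.0 - 7.75.0.127) does not contain 7.75.0.171
  7.75.16.0/21 (7.75.16.0 - 7.75.23.255) does not contain 7.75.0.171
  7.75.32.0/21 (7.75.32.0 - 7.75.39.255) does not contain 7.75.0.171
Longest matching prefix is /19 -> next hop DC-GW.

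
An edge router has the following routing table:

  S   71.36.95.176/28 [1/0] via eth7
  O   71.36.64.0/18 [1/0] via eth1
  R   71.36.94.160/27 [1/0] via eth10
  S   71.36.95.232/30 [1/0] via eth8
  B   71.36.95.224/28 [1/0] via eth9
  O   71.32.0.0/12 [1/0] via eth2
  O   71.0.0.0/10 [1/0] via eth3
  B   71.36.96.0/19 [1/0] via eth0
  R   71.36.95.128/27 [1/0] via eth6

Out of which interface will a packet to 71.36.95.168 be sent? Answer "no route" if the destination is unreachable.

eth1

Routes whose prefix contains 71.36.95.168:
  71.0.0.0/10 (71.0.0.0 - 71.63.255.255) -> eth3
  71.32.0.0/12 (71.32.0.0 - 71.47.255.255) -> eth2
  71.36.64.0/18 (71.36.64.0 - 71.36.127.255) -> eth1
More-specific entries that do NOT match:
  71.36.95.232/30 (71.36.95.232 - 71.36.95.235) does not contain 71.36.95.168
  71.36.95.176/28 (71.36.95.176 - 71.36.95.191) does not contain 71.36.95.168
  71.36.95.224/28 (71.36.95.224 - 71.36.95.239) does not contain 71.36.95.168
  71.36.94.160/27 (71.36.94.160 - 71.36.94.191) does not contain 71.36.95.168
  71.36.95.128/27 (71.36.95.128 - 71.36.95.159) does not contain 71.36.95.168
  71.36.96.0/19 (71.36.96.0 - 71.36.127.255) does not contain 71.36.95.168
Longest matching prefix is /18 -> interface eth1.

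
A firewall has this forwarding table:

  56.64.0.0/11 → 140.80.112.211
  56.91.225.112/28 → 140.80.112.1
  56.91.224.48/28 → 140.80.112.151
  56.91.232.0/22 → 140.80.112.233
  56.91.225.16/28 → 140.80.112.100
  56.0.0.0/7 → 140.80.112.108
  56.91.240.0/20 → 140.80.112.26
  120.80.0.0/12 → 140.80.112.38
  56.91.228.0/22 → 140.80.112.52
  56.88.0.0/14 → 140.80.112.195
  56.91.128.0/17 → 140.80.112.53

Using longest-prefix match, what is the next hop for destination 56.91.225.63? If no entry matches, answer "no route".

Routes whose prefix contains 56.91.225.63:
  56.0.0.0/7 (56.0.0.0 - 57.255.255.255) -> 140.80.112.108
  56.64.0.0/11 (56.64.0.0 - 56.95.255.255) -> 140.80.112.211
  56.88.0.0/14 (56.88.0.0 - 56.91.255.255) -> 140.80.112.195
  56.91.128.0/17 (56.91.128.0 - 56.91.255.255) -> 140.80.112.53
More-specific entries that do NOT match:
  56.91.225.112/28 (56.91.225.112 - 56.91.225.127) does not contain 56.91.225.63
  56.91.224.48/28 (56.91.224.48 - 56.91.224.63) does not contain 56.91.225.63
  56.91.225.16/28 (56.91.225.16 - 56.91.225.31) does not contain 56.91.225.63
  56.91.232.0/22 (56.91.232.0 - 56.91.235.255) does not contain 56.91.225.63
  56.91.228.0/22 (56.91.228.0 - 56.91.231.255) does not contain 56.91.225.63
  56.91.240.0/20 (56.91.240.0 - 56.91.255.255) does not contain 56.91.225.63
Longest matching prefix is /17 -> next hop 140.80.112.53.

140.80.112.53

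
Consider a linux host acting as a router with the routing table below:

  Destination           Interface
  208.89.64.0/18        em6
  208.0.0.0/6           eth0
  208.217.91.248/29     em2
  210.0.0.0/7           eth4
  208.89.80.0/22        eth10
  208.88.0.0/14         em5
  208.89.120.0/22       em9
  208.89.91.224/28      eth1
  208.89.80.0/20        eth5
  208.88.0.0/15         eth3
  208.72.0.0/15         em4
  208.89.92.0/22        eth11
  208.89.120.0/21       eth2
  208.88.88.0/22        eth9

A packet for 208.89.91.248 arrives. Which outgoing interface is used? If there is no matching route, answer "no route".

eth5

Routes whose prefix contains 208.89.91.248:
  208.0.0.0/6 (208.0.0.0 - 211.255.255.255) -> eth0
  208.88.0.0/14 (208.88.0.0 - 208.91.255.255) -> em5
  208.88.0.0/15 (208.88.0.0 - 208.89.255.255) -> eth3
  208.89.64.0/18 (208.89.64.0 - 208.89.127.255) -> em6
  208.89.80.0/20 (208.89.80.0 - 208.89.95.255) -> eth5
More-specific entries that do NOT match:
  208.217.91.248/29 (208.217.91.248 - 208.217.91.255) does not contain 208.89.91.248
  208.89.91.224/28 (208.89.91.224 - 208.89.91.239) does not contain 208.89.91.248
  208.89.80.0/22 (208.89.80.0 - 208.89.83.255) does not contain 208.89.91.248
  208.89.120.0/22 (208.89.120.0 - 208.89.123.255) does not contain 208.89.91.248
  208.89.92.0/22 (208.89.92.0 - 208.89.95.255) does not contain 208.89.91.248
  208.88.88.0/22 (208.88.88.0 - 208.88.91.255) does not contain 208.89.91.248
  208.89.120.0/21 (208.89.120.0 - 208.89.127.255) does not contain 208.89.91.248
Longest matching prefix is /20 -> interface eth5.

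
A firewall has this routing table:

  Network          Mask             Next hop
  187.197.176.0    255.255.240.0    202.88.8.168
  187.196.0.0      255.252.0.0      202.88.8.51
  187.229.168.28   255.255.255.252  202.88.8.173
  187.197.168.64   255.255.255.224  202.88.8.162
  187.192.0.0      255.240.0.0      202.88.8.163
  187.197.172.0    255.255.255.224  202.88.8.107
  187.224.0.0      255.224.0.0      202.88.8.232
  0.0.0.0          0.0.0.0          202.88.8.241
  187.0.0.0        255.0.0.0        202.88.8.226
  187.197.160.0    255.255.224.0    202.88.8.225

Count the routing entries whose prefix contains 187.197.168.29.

Prefixes containing 187.197.168.29:
  0.0.0.0/0 (default, matches everything)
  187.0.0.0/8 (187.0.0.0 - 187.255.255.255)
  187.192.0.0/12 (187.192.0.0 - 187.207.255.255)
  187.196.0.0/14 (187.196.0.0 - 187.199.255.255)
  187.197.160.0/19 (187.197.160.0 - 187.197.191.255)
Total matching entries: 5.

5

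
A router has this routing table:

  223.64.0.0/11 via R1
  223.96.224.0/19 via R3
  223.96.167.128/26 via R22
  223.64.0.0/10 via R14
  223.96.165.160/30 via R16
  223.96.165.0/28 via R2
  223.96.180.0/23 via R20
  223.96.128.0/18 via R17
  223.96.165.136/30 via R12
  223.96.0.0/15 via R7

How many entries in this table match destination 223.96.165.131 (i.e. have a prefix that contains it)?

3

Prefixes containing 223.96.165.131:
  223.64.0.0/10 (223.64.0.0 - 223.127.255.255)
  223.96.0.0/15 (223.96.0.0 - 223.97.255.255)
  223.96.128.0/18 (223.96.128.0 - 223.96.191.255)
Total matching entries: 3.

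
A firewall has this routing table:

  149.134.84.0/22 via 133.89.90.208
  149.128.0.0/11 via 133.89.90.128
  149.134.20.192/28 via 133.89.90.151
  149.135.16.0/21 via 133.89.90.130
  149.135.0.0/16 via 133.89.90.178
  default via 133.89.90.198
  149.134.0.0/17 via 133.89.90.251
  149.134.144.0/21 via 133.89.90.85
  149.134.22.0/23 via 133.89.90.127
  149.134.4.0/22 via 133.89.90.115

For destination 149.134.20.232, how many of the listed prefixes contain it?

3

Prefixes containing 149.134.20.232:
  0.0.0.0/0 (default, matches everything)
  149.128.0.0/11 (149.128.0.0 - 149.159.255.255)
  149.134.0.0/17 (149.134.0.0 - 149.134.127.255)
Total matching entries: 3.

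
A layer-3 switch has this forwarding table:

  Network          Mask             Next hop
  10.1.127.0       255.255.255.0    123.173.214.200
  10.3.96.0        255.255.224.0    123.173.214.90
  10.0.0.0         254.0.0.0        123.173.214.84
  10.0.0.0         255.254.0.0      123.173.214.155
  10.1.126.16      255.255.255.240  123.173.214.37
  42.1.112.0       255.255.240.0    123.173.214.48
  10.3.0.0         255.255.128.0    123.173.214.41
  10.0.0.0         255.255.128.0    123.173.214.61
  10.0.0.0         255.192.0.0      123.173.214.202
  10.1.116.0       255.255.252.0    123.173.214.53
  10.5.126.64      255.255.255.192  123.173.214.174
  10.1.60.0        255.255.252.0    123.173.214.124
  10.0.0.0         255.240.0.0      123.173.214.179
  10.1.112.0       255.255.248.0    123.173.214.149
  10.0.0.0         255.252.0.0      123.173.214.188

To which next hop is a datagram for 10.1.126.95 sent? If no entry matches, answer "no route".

Routes whose prefix contains 10.1.126.95:
  10.0.0.0/7 (10.0.0.0 - 11.255.255.255) -> 123.173.214.84
  10.0.0.0/10 (10.0.0.0 - 10.63.255.255) -> 123.173.214.202
  10.0.0.0/12 (10.0.0.0 - 10.15.255.255) -> 123.173.214.179
  10.0.0.0/14 (10.0.0.0 - 10.3.255.255) -> 123.173.214.188
  10.0.0.0/15 (10.0.0.0 - 10.1.255.255) -> 123.173.214.155
More-specific entries that do NOT match:
  10.1.126.16/28 (10.1.126.16 - 10.1.126.31) does not contain 10.1.126.95
  10.5.126.64/26 (10.5.126.64 - 10.5.126.127) does not contain 10.1.126.95
  10.1.127.0/24 (10.1.127.0 - 10.1.127.255) does not contain 10.1.126.95
  10.1.116.0/22 (10.1.116.0 - 10.1.119.255) does not contain 10.1.126.95
  10.1.60.0/22 (10.1.60.0 - 10.1.63.255) does not contain 10.1.126.95
  10.1.112.0/21 (10.1.112.0 - 10.1.119.255) does not contain 10.1.126.95
  42.1.112.0/20 (42.1.112.0 - 42.1.127.255) does not contain 10.1.126.95
  10.3.96.0/19 (10.3.96.0 - 10.3.127.255) does not contain 10.1.126.95
  10.3.0.0/17 (10.3.0.0 - 10.3.127.255) does not contain 10.1.126.95
  10.0.0.0/17 (10.0.0.0 - 10.0.127.255) does not contain 10.1.126.95
Longest matching prefix is /15 -> next hop 123.173.214.155.

123.173.214.155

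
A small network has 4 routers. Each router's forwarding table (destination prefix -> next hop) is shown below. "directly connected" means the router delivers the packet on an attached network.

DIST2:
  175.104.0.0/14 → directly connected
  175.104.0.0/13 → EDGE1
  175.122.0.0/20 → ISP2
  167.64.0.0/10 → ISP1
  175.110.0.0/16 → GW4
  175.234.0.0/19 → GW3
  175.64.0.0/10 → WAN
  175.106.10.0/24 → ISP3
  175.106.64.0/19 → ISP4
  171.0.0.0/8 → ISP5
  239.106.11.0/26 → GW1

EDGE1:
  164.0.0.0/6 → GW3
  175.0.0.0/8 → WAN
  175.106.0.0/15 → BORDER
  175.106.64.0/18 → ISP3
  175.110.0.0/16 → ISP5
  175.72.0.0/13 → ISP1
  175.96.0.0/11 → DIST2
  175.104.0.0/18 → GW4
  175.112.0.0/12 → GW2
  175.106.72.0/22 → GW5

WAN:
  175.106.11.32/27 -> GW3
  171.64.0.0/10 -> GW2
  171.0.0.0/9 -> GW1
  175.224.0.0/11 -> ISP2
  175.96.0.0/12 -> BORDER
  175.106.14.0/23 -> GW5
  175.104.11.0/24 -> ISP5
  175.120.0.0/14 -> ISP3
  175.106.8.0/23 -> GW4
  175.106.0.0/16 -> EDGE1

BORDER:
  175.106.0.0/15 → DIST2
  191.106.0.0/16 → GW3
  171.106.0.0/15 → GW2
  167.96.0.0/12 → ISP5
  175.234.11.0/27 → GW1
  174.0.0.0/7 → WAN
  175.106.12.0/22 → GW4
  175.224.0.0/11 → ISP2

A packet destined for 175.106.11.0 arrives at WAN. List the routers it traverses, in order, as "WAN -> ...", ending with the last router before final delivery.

At WAN: longest match for 175.106.11.0 is 175.106.0.0/16 -> EDGE1
At EDGE1: longest match for 175.106.11.0 is 175.106.0.0/15 -> BORDER
At BORDER: longest match for 175.106.11.0 is 175.106.0.0/15 -> DIST2
At DIST2: longest match for 175.106.11.0 is 175.104.0.0/14 -> directly connected

WAN -> EDGE1 -> BORDER -> DIST2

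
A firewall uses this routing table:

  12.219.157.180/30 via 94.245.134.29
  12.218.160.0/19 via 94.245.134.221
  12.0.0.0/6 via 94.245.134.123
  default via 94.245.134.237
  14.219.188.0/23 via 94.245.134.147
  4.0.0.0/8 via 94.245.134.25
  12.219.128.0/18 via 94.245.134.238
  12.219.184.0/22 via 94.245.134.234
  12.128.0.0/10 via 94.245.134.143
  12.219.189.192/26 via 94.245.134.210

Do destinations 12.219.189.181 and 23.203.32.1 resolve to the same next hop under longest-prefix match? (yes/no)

12.219.189.181: longest match 12.219.128.0/18 -> 94.245.134.238
23.203.32.1: longest match 0.0.0.0/0 -> 94.245.134.237

no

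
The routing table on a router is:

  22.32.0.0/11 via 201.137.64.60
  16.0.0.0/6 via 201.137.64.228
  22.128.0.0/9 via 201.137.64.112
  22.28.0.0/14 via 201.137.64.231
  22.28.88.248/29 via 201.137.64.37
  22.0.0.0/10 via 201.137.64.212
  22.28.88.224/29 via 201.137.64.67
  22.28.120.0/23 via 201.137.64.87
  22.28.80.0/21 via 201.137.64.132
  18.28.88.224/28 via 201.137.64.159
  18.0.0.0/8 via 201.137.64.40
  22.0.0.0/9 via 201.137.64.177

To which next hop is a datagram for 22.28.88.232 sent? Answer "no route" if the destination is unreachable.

Routes whose prefix contains 22.28.88.232:
  22.0.0.0/9 (22.0.0.0 - 22.127.255.255) -> 201.137.64.177
  22.0.0.0/10 (22.0.0.0 - 22.63.255.255) -> 201.137.64.212
  22.28.0.0/14 (22.28.0.0 - 22.31.255.255) -> 201.137.64.231
More-specific entries that do NOT match:
  22.28.88.248/29 (22.28.88.248 - 22.28.88.255) does not contain 22.28.88.232
  22.28.88.224/29 (22.28.88.224 - 22.28.88.231) does not contain 22.28.88.232
  18.28.88.224/28 (18.28.88.224 - 18.28.88.239) does not contain 22.28.88.232
  22.28.120.0/23 (22.28.120.0 - 22.28.121.255) does not contain 22.28.88.232
  22.28.80.0/21 (22.28.80.0 - 22.28.87.255) does not contain 22.28.88.232
Longest matching prefix is /14 -> next hop 201.137.64.231.

201.137.64.231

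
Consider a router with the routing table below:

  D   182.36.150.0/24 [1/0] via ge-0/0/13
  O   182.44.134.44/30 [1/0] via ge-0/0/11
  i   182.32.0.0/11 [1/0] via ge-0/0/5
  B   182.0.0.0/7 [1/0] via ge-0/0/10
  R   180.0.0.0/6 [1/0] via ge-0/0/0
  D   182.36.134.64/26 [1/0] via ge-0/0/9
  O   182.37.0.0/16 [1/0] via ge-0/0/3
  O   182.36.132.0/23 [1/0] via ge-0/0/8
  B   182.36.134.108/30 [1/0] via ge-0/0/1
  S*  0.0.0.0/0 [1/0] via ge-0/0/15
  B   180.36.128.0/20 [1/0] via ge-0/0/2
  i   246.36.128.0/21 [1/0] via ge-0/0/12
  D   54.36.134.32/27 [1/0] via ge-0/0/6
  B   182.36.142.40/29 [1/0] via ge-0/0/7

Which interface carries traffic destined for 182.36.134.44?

Routes whose prefix contains 182.36.134.44:
  0.0.0.0/0 (default, matches everything) -> ge-0/0/15
  180.0.0.0/6 (180.0.0.0 - 183.255.255.255) -> ge-0/0/0
  182.0.0.0/7 (182.0.0.0 - 183.255.255.255) -> ge-0/0/10
  182.32.0.0/11 (182.32.0.0 - 182.63.255.255) -> ge-0/0/5
More-specific entries that do NOT match:
  182.44.134.44/30 (182.44.134.44 - 182.44.134.47) does not contain 182.36.134.44
  182.36.134.108/30 (182.36.134.108 - 182.36.134.111) does not contain 182.36.134.44
  182.36.142.40/29 (182.36.142.40 - 182.36.142.47) does not contain 182.36.134.44
  54.36.134.32/27 (54.36.134.32 - 54.36.134.63) does not contain 182.36.134.44
  182.36.134.64/26 (182.36.134.64 - 182.36.134.127) does not contain 182.36.134.44
  182.36.150.0/24 (182.36.150.0 - 182.36.150.255) does not contain 182.36.134.44
  182.36.132.0/23 (182.36.132.0 - 182.36.133.255) does not contain 182.36.134.44
  246.36.128.0/21 (246.36.128.0 - 246.36.135.255) does not contain 182.36.134.44
  180.36.128.0/20 (180.36.128.0 - 180.36.143.255) does not contain 182.36.134.44
  182.37.0.0/16 (182.37.0.0 - 182.37.255.255) does not contain 182.36.134.44
Longest matching prefix is /11 -> interface ge-0/0/5.

ge-0/0/5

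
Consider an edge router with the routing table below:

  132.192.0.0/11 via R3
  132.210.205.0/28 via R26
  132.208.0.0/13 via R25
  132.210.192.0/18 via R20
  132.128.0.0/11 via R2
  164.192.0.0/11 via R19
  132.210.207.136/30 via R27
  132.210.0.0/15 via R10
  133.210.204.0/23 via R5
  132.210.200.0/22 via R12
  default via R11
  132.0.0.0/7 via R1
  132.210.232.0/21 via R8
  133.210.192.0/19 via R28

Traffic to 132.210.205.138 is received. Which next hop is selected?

R20

Routes whose prefix contains 132.210.205.138:
  0.0.0.0/0 (default, matches everything) -> R11
  132.0.0.0/7 (132.0.0.0 - 133.255.255.255) -> R1
  132.192.0.0/11 (132.192.0.0 - 132.223.255.255) -> R3
  132.208.0.0/13 (132.208.0.0 - 132.215.255.255) -> R25
  132.210.0.0/15 (132.210.0.0 - 132.211.255.255) -> R10
  132.210.192.0/18 (132.210.192.0 - 132.210.255.255) -> R20
More-specific entries that do NOT match:
  132.210.207.136/30 (132.210.207.136 - 132.210.207.139) does not contain 132.210.205.138
  132.210.205.0/28 (132.210.205.0 - 132.210.205.15) does not contain 132.210.205.138
  133.210.204.0/23 (133.210.204.0 - 133.210.205.255) does not contain 132.210.205.138
  132.210.200.0/22 (132.210.200.0 - 132.210.203.255) does not contain 132.210.205.138
  132.210.232.0/21 (132.210.232.0 - 132.210.239.255) does not contain 132.210.205.138
  133.210.192.0/19 (133.210.192.0 - 133.210.223.255) does not contain 132.210.205.138
Longest matching prefix is /18 -> next hop R20.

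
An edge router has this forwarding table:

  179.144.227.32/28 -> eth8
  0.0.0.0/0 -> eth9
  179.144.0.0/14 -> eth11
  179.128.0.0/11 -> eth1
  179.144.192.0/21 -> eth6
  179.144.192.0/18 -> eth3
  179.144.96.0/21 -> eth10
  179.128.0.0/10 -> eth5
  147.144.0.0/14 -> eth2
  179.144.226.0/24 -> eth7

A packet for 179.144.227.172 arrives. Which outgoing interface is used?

Routes whose prefix contains 179.144.227.172:
  0.0.0.0/0 (default, matches everything) -> eth9
  179.128.0.0/10 (179.128.0.0 - 179.191.255.255) -> eth5
  179.128.0.0/11 (179.128.0.0 - 179.159.255.255) -> eth1
  179.144.0.0/14 (179.144.0.0 - 179.147.255.255) -> eth11
  179.144.192.0/18 (179.144.192.0 - 179.144.255.255) -> eth3
More-specific entries that do NOT match:
  179.144.227.32/28 (179.144.227.32 - 179.144.227.47) does not contain 179.144.227.172
  179.144.226.0/24 (179.144.226.0 - 179.144.226.255) does not contain 179.144.227.172
  179.144.192.0/21 (179.144.192.0 - 179.144.199.255) does not contain 179.144.227.172
  179.144.96.0/21 (179.144.96.0 - 179.144.103.255) does not contain 179.144.227.172
Longest matching prefix is /18 -> interface eth3.

eth3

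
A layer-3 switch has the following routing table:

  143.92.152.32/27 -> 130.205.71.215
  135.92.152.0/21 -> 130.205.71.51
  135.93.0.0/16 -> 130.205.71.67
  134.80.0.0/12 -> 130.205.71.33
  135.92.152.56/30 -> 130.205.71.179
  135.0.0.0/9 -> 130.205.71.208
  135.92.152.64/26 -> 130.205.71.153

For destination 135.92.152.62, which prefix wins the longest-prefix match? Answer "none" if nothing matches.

Entries matching 135.92.152.62:
  135.0.0.0/9 (135.0.0.0 - 135.127.255.255)
  135.92.152.0/21 (135.92.152.0 - 135.92.159.255)
Most specific is 135.92.152.0/21.

135.92.152.0/21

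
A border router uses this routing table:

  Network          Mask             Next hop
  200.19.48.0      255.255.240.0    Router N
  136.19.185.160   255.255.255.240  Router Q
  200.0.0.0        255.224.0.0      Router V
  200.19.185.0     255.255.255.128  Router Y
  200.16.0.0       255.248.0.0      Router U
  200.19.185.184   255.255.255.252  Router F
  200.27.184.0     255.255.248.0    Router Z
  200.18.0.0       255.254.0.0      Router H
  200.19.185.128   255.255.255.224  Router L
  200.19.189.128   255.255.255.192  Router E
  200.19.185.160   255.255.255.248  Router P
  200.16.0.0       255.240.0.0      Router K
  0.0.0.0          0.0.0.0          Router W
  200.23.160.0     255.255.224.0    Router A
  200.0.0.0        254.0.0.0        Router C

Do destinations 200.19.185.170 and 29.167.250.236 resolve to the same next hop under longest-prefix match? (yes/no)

200.19.185.170: longest match 200.18.0.0/15 -> Router H
29.167.250.236: longest match 0.0.0.0/0 -> Router W

no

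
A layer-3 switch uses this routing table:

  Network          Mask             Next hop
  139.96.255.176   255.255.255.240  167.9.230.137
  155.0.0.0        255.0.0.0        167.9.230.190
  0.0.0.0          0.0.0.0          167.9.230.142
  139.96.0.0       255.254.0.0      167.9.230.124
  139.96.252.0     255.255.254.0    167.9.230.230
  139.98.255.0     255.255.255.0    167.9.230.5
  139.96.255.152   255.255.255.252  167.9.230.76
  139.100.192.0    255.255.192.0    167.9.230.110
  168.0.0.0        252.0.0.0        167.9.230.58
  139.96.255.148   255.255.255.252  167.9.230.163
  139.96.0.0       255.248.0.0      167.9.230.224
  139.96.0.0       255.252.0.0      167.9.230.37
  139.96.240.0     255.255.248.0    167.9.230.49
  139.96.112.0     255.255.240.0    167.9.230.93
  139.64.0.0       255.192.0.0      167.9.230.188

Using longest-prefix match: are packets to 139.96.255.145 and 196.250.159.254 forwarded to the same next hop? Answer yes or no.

139.96.255.145: longest match 139.96.0.0/15 -> 167.9.230.124
196.250.159.254: longest match 0.0.0.0/0 -> 167.9.230.142

no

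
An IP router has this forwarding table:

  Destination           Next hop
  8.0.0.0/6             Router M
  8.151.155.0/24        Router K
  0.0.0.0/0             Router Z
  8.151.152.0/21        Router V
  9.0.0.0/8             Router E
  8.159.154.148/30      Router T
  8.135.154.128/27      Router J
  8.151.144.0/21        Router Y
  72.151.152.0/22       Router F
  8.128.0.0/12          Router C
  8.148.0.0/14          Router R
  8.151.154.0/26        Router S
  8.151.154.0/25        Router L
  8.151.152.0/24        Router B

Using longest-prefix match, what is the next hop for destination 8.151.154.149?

Routes whose prefix contains 8.151.154.149:
  0.0.0.0/0 (default, matches everything) -> Router Z
  8.0.0.0/6 (8.0.0.0 - 11.255.255.255) -> Router M
  8.148.0.0/14 (8.148.0.0 - 8.151.255.255) -> Router R
  8.151.152.0/21 (8.151.152.0 - 8.151.159.255) -> Router V
More-specific entries that do NOT match:
  8.159.154.148/30 (8.159.154.148 - 8.159.154.151) does not contain 8.151.154.149
  8.135.154.128/27 (8.135.154.128 - 8.135.154.159) does not contain 8.151.154.149
  8.151.154.0/26 (8.151.154.0 - 8.151.154.63) does not contain 8.151.154.149
  8.151.154.0/25 (8.151.154.0 - 8.151.154.127) does not contain 8.151.154.149
  8.151.155.0/24 (8.151.155.0 - 8.151.155.255) does not contain 8.151.154.149
  8.151.152.0/24 (8.151.152.0 - 8.151.152.255) does not contain 8.151.154.149
  72.151.152.0/22 (72.151.152.0 - 72.151.155.255) does not contain 8.151.154.149
Longest matching prefix is /21 -> next hop Router V.

Router V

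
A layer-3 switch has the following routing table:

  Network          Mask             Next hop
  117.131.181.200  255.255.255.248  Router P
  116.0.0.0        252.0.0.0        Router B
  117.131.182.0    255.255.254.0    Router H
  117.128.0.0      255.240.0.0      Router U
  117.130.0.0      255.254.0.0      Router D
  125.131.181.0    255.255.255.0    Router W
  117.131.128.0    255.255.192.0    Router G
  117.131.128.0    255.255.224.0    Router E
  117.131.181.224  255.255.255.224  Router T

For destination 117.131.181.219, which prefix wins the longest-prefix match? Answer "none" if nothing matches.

117.131.128.0/18

Entries matching 117.131.181.219:
  116.0.0.0/6 (116.0.0.0 - 119.255.255.255)
  117.128.0.0/12 (117.128.0.0 - 117.143.255.255)
  117.130.0.0/15 (117.130.0.0 - 117.131.255.255)
  117.131.128.0/18 (117.131.128.0 - 117.131.191.255)
Most specific is 117.131.128.0/18.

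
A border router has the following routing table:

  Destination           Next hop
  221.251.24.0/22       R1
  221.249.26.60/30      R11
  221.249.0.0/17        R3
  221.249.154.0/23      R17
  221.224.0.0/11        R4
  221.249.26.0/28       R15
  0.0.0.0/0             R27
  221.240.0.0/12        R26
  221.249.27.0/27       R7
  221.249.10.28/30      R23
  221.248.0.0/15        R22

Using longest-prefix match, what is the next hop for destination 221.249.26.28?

Routes whose prefix contains 221.249.26.28:
  0.0.0.0/0 (default, matches everything) -> R27
  221.224.0.0/11 (221.224.0.0 - 221.255.255.255) -> R4
  221.240.0.0/12 (221.240.0.0 - 221.255.255.255) -> R26
  221.248.0.0/15 (221.248.0.0 - 221.249.255.255) -> R22
  221.249.0.0/17 (221.249.0.0 - 221.249.127.255) -> R3
More-specific entries that do NOT match:
  221.249.26.60/30 (221.249.26.60 - 221.249.26.63) does not contain 221.249.26.28
  221.249.10.28/30 (221.249.10.28 - 221.249.10.31) does not contain 221.249.26.28
  221.249.26.0/28 (221.249.26.0 - 221.249.26.15) does not contain 221.249.26.28
  221.249.27.0/27 (221.249.27.0 - 221.249.27.31) does not contain 221.249.26.28
  221.249.154.0/23 (221.249.154.0 - 221.249.155.255) does not contain 221.249.26.28
  221.251.24.0/22 (221.251.24.0 - 221.251.27.255) does not contain 221.249.26.28
Longest matching prefix is /17 -> next hop R3.

R3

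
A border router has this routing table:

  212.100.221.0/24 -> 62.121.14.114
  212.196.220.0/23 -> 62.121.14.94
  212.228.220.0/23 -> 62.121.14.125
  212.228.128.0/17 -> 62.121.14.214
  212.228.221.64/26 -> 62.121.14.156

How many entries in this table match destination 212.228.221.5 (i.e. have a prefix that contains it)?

Prefixes containing 212.228.221.5:
  212.228.128.0/17 (212.228.128.0 - 212.228.255.255)
  212.228.220.0/23 (212.228.220.0 - 212.228.221.255)
Total matching entries: 2.

2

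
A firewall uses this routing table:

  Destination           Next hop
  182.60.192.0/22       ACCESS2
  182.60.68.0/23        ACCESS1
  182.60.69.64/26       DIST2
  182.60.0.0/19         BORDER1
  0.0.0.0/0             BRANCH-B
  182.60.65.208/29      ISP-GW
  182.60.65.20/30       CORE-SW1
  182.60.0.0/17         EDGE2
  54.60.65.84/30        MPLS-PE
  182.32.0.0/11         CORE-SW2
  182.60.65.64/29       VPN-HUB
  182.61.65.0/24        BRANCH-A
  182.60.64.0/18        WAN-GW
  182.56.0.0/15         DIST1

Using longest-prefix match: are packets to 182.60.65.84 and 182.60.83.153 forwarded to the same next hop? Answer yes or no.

yes

182.60.65.84: longest match 182.60.64.0/18 -> WAN-GW
182.60.83.153: longest match 182.60.64.0/18 -> WAN-GW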